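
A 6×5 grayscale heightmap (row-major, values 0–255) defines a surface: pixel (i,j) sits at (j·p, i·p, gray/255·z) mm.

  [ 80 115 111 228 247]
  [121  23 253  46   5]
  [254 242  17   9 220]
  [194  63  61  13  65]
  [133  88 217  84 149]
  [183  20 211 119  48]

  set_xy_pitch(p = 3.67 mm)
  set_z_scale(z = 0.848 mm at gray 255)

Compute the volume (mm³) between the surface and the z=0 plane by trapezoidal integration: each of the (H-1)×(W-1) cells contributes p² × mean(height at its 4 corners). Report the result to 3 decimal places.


height_mm = gray/255 × 0.848; cell vol = 3.67² × mean(4 corners)
unit = 3.67² × 0.848 / (4×255) = 0.0111977 mm³ per gray-sum
row 0: Σ corner-gray over 4 cells = 2005  → 22.4513
row 1: Σ corner-gray over 4 cells = 1780  → 19.9319
row 2: Σ corner-gray over 4 cells = 1543  → 17.2780
row 3: Σ corner-gray over 4 cells = 1593  → 17.8379
row 4: Σ corner-gray over 4 cells = 1991  → 22.2946
Σ rows: total corner-gray = 8912  → 99.7937 mm³

99.794


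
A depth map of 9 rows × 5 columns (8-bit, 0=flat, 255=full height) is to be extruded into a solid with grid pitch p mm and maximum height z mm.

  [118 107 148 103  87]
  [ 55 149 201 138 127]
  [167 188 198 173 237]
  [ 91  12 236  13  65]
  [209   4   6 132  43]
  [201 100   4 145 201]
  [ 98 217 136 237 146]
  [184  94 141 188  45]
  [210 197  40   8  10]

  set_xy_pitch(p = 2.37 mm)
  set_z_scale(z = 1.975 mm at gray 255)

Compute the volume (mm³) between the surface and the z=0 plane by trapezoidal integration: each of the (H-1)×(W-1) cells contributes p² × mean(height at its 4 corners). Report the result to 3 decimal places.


height_mm = gray/255 × 1.975; cell vol = 2.37² × mean(4 corners)
unit = 2.37² × 1.975 / (4×255) = 0.0108759 mm³ per gray-sum
row 0: Σ corner-gray over 4 cells = 2079  → 22.6109
row 1: Σ corner-gray over 4 cells = 2680  → 29.1473
row 2: Σ corner-gray over 4 cells = 2200  → 23.9269
row 3: Σ corner-gray over 4 cells = 1214  → 13.2033
row 4: Σ corner-gray over 4 cells = 1436  → 15.6177
row 5: Σ corner-gray over 4 cells = 2324  → 25.2755
row 6: Σ corner-gray over 4 cells = 2499  → 27.1788
row 7: Σ corner-gray over 4 cells = 1785  → 19.4134
Σ rows: total corner-gray = 16217  → 176.3738 mm³

176.374


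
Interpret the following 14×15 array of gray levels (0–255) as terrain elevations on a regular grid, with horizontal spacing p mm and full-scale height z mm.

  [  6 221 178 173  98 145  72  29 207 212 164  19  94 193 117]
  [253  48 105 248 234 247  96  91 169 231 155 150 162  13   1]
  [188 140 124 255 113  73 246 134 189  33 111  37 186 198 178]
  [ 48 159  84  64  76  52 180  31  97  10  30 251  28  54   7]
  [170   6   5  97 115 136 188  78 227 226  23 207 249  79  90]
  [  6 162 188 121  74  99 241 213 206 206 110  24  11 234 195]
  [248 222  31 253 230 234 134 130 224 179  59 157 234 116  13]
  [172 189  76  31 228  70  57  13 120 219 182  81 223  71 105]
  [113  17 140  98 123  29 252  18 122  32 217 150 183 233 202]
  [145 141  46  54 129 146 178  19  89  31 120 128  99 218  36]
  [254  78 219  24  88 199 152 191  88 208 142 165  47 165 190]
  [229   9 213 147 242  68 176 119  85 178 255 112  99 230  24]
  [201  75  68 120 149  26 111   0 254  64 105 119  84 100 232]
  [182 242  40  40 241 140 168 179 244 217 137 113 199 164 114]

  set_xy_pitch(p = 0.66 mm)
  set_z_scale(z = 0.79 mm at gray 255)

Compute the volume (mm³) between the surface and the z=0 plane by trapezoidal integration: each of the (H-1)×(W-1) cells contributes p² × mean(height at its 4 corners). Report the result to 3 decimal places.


32.249

height_mm = gray/255 × 0.79; cell vol = 0.66² × mean(4 corners)
unit = 0.66² × 0.79 / (4×255) = 0.000337376 mm³ per gray-sum
row 0: Σ corner-gray over 14 cells = 7885  → 2.6602
row 1: Σ corner-gray over 14 cells = 8196  → 2.7651
row 2: Σ corner-gray over 14 cells = 6331  → 2.1359
row 3: Σ corner-gray over 14 cells = 5819  → 1.9632
row 4: Σ corner-gray over 14 cells = 7511  → 2.5340
row 5: Σ corner-gray over 14 cells = 8646  → 2.9170
row 6: Σ corner-gray over 14 cells = 8064  → 2.7206
row 7: Σ corner-gray over 14 cells = 6940  → 2.3414
row 8: Σ corner-gray over 14 cells = 6520  → 2.1997
row 9: Σ corner-gray over 14 cells = 6953  → 2.3458
row 10: Σ corner-gray over 14 cells = 8095  → 2.7311
row 11: Σ corner-gray over 14 cells = 7102  → 2.3960
row 12: Σ corner-gray over 14 cells = 7527  → 2.5394
Σ rows: total corner-gray = 95589  → 32.2495 mm³


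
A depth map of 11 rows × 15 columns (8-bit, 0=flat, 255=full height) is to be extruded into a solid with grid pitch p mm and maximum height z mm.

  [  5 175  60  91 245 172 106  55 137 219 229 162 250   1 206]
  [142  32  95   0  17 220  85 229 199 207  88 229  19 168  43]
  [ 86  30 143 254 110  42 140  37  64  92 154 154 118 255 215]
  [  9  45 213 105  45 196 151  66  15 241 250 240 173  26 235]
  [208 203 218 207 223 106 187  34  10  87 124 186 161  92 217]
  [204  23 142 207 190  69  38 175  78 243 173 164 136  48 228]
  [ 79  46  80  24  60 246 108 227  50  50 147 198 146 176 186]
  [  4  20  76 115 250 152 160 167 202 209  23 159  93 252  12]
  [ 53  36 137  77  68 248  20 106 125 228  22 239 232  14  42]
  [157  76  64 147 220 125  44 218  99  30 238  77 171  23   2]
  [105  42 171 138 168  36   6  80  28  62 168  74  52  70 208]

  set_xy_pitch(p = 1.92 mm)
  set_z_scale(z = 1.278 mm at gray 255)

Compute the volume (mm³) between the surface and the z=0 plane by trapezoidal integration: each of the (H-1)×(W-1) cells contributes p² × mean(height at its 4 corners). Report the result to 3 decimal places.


height_mm = gray/255 × 1.278; cell vol = 1.92² × mean(4 corners)
unit = 1.92² × 1.278 / (4×255) = 0.00461884 mm³ per gray-sum
row 0: Σ corner-gray over 14 cells = 7376  → 34.0686
row 1: Σ corner-gray over 14 cells = 6848  → 31.6298
row 2: Σ corner-gray over 14 cells = 7263  → 33.5467
row 3: Σ corner-gray over 14 cells = 7877  → 36.3826
row 4: Σ corner-gray over 14 cells = 7905  → 36.5119
row 5: Σ corner-gray over 14 cells = 7185  → 33.1864
row 6: Σ corner-gray over 14 cells = 7153  → 33.0386
row 7: Σ corner-gray over 14 cells = 6971  → 32.1980
row 8: Σ corner-gray over 14 cells = 6422  → 29.6622
row 9: Σ corner-gray over 14 cells = 5726  → 26.4475
Σ rows: total corner-gray = 70726  → 326.6722 mm³

326.672


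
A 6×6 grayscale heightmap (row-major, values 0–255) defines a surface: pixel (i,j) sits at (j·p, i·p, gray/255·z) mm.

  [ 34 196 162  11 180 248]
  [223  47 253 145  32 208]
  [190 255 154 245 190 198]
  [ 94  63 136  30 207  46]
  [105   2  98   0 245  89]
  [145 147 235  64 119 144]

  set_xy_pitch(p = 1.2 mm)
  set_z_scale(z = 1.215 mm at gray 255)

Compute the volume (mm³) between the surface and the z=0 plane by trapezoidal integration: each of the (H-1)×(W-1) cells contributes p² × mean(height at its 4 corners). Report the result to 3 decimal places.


23.179

height_mm = gray/255 × 1.215; cell vol = 1.2² × mean(4 corners)
unit = 1.2² × 1.215 / (4×255) = 0.00171529 mm³ per gray-sum
row 0: Σ corner-gray over 5 cells = 2765  → 4.7428
row 1: Σ corner-gray over 5 cells = 3461  → 5.9366
row 2: Σ corner-gray over 5 cells = 3088  → 5.2968
row 3: Σ corner-gray over 5 cells = 1896  → 3.2522
row 4: Σ corner-gray over 5 cells = 2303  → 3.9503
Σ rows: total corner-gray = 13513  → 23.1788 mm³


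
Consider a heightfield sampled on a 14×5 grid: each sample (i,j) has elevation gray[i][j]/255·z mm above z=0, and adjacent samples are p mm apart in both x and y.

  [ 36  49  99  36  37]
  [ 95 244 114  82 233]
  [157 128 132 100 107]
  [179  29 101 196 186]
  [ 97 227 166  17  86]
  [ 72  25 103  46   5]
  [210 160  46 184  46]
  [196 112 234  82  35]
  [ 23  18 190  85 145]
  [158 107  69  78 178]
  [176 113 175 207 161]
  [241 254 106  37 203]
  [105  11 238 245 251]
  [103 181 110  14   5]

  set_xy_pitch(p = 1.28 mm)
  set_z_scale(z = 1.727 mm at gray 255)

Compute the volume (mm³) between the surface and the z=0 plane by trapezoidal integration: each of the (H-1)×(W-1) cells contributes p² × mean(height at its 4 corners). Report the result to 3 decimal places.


71.273

height_mm = gray/255 × 1.727; cell vol = 1.28² × mean(4 corners)
unit = 1.28² × 1.727 / (4×255) = 0.00277404 mm³ per gray-sum
row 0: Σ corner-gray over 4 cells = 1649  → 4.5744
row 1: Σ corner-gray over 4 cells = 2192  → 6.0807
row 2: Σ corner-gray over 4 cells = 2001  → 5.5508
row 3: Σ corner-gray over 4 cells = 2020  → 5.6036
row 4: Σ corner-gray over 4 cells = 1428  → 3.9613
row 5: Σ corner-gray over 4 cells = 1461  → 4.0529
row 6: Σ corner-gray over 4 cells = 2123  → 5.8893
row 7: Σ corner-gray over 4 cells = 1841  → 5.1070
row 8: Σ corner-gray over 4 cells = 1598  → 4.4329
row 9: Σ corner-gray over 4 cells = 2171  → 6.0224
row 10: Σ corner-gray over 4 cells = 2565  → 7.1154
row 11: Σ corner-gray over 4 cells = 2582  → 7.1626
row 12: Σ corner-gray over 4 cells = 2062  → 5.7201
Σ rows: total corner-gray = 25693  → 71.2733 mm³


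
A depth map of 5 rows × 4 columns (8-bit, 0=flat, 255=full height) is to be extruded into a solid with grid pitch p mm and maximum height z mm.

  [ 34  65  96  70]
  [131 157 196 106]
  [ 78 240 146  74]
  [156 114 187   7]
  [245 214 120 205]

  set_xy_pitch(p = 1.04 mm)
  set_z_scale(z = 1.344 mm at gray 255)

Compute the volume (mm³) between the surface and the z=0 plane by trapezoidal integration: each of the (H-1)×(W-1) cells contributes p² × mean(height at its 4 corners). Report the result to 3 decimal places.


height_mm = gray/255 × 1.344; cell vol = 1.04² × mean(4 corners)
unit = 1.04² × 1.344 / (4×255) = 0.00142517 mm³ per gray-sum
row 0: Σ corner-gray over 3 cells = 1369  → 1.9511
row 1: Σ corner-gray over 3 cells = 1867  → 2.6608
row 2: Σ corner-gray over 3 cells = 1689  → 2.4071
row 3: Σ corner-gray over 3 cells = 1883  → 2.6836
Σ rows: total corner-gray = 6808  → 9.7025 mm³

9.703


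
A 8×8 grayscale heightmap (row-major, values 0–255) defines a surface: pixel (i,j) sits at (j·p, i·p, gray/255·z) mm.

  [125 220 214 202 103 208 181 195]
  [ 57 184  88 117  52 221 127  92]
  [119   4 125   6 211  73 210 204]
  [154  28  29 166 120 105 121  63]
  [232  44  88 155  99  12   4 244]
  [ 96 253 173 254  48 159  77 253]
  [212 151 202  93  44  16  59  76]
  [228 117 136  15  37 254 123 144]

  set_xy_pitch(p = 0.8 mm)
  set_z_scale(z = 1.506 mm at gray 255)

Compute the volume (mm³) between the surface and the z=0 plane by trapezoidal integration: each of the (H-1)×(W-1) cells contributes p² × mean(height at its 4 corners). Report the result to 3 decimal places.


22.289

height_mm = gray/255 × 1.506; cell vol = 0.8² × mean(4 corners)
unit = 0.8² × 1.506 / (4×255) = 0.000944941 mm³ per gray-sum
row 0: Σ corner-gray over 7 cells = 4303  → 4.0661
row 1: Σ corner-gray over 7 cells = 3308  → 3.1259
row 2: Σ corner-gray over 7 cells = 2936  → 2.7743
row 3: Σ corner-gray over 7 cells = 2635  → 2.4899
row 4: Σ corner-gray over 7 cells = 3557  → 3.3612
row 5: Σ corner-gray over 7 cells = 3695  → 3.4916
row 6: Σ corner-gray over 7 cells = 3154  → 2.9803
Σ rows: total corner-gray = 23588  → 22.2893 mm³


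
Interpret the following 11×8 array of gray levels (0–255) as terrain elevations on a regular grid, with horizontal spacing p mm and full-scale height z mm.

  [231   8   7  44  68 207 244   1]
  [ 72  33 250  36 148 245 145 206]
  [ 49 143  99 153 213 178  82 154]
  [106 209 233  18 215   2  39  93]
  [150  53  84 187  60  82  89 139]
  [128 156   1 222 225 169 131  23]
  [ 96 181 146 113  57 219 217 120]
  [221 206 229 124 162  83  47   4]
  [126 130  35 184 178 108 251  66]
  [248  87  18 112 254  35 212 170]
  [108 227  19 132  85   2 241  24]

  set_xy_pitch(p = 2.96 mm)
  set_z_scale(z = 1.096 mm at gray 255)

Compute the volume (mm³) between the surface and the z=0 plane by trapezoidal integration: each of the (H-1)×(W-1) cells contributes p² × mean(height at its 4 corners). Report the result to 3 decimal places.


342.930

height_mm = gray/255 × 1.096; cell vol = 2.96² × mean(4 corners)
unit = 2.96² × 1.096 / (4×255) = 0.00941443 mm³ per gray-sum
row 0: Σ corner-gray over 7 cells = 3380  → 31.8208
row 1: Σ corner-gray over 7 cells = 3931  → 37.0081
row 2: Σ corner-gray over 7 cells = 3570  → 33.6095
row 3: Σ corner-gray over 7 cells = 3030  → 28.5257
row 4: Σ corner-gray over 7 cells = 3358  → 31.6136
row 5: Σ corner-gray over 7 cells = 4041  → 38.0437
row 6: Σ corner-gray over 7 cells = 4009  → 37.7424
row 7: Σ corner-gray over 7 cells = 3891  → 36.6315
row 8: Σ corner-gray over 7 cells = 3818  → 35.9443
row 9: Σ corner-gray over 7 cells = 3398  → 31.9902
Σ rows: total corner-gray = 36426  → 342.9298 mm³


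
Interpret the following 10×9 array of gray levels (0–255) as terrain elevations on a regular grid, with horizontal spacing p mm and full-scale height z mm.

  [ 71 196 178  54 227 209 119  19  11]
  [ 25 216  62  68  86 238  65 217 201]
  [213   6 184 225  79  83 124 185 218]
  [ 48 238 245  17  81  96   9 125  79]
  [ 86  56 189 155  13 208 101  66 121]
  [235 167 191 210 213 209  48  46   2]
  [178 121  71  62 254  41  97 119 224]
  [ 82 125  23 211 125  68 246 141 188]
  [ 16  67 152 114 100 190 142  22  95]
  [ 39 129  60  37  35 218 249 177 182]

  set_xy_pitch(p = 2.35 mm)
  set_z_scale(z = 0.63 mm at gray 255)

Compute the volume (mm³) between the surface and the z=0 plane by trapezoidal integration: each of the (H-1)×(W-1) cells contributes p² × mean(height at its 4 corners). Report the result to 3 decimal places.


height_mm = gray/255 × 0.63; cell vol = 2.35² × mean(4 corners)
unit = 2.35² × 0.63 / (4×255) = 0.00341096 mm³ per gray-sum
row 0: Σ corner-gray over 8 cells = 4216  → 14.3806
row 1: Σ corner-gray over 8 cells = 4333  → 14.7797
row 2: Σ corner-gray over 8 cells = 3952  → 13.4801
row 3: Σ corner-gray over 8 cells = 3532  → 12.0475
row 4: Σ corner-gray over 8 cells = 4188  → 14.2851
row 5: Σ corner-gray over 8 cells = 4337  → 14.7933
row 6: Σ corner-gray over 8 cells = 4080  → 13.9167
row 7: Σ corner-gray over 8 cells = 3833  → 13.0742
row 8: Σ corner-gray over 8 cells = 3716  → 12.6751
Σ rows: total corner-gray = 36187  → 123.4323 mm³

123.432


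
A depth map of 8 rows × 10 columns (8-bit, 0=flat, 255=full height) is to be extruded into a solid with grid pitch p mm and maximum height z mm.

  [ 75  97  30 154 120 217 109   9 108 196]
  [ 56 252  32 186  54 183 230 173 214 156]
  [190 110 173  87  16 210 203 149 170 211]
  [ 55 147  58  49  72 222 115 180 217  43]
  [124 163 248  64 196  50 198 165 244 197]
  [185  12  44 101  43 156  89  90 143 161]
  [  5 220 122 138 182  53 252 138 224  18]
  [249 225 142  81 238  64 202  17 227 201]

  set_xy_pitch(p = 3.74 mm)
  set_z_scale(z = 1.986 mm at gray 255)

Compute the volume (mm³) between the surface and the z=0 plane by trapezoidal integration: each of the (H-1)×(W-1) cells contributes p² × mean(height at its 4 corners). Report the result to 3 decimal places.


height_mm = gray/255 × 1.986; cell vol = 3.74² × mean(4 corners)
unit = 3.74² × 1.986 / (4×255) = 0.0272347 mm³ per gray-sum
row 0: Σ corner-gray over 9 cells = 4819  → 131.2439
row 1: Σ corner-gray over 9 cells = 5497  → 149.7090
row 2: Σ corner-gray over 9 cells = 4855  → 132.2244
row 3: Σ corner-gray over 9 cells = 5195  → 141.4842
row 4: Σ corner-gray over 9 cells = 4679  → 127.4311
row 5: Σ corner-gray over 9 cells = 4383  → 119.3696
row 6: Σ corner-gray over 9 cells = 5523  → 150.4171
Σ rows: total corner-gray = 34951  → 951.8793 mm³

951.879


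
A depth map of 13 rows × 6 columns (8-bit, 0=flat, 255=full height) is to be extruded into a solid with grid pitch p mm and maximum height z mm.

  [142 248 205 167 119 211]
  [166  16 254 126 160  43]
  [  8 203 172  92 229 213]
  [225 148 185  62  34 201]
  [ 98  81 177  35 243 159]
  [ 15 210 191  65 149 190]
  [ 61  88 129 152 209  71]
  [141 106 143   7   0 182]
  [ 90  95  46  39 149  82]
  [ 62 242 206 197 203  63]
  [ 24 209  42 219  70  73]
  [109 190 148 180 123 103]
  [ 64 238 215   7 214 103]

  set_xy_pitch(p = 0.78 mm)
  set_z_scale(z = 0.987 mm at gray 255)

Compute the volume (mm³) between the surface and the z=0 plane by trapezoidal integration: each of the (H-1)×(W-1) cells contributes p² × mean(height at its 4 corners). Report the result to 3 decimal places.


height_mm = gray/255 × 0.987; cell vol = 0.78² × mean(4 corners)
unit = 0.78² × 0.987 / (4×255) = 0.000588716 mm³ per gray-sum
row 0: Σ corner-gray over 5 cells = 3152  → 1.8556
row 1: Σ corner-gray over 5 cells = 2934  → 1.7273
row 2: Σ corner-gray over 5 cells = 2897  → 1.7055
row 3: Σ corner-gray over 5 cells = 2613  → 1.5383
row 4: Σ corner-gray over 5 cells = 2764  → 1.6272
row 5: Σ corner-gray over 5 cells = 2723  → 1.6031
row 6: Σ corner-gray over 5 cells = 2123  → 1.2498
row 7: Σ corner-gray over 5 cells = 1665  → 0.9802
row 8: Σ corner-gray over 5 cells = 2651  → 1.5607
row 9: Σ corner-gray over 5 cells = 2998  → 1.7650
row 10: Σ corner-gray over 5 cells = 2671  → 1.5725
row 11: Σ corner-gray over 5 cells = 3009  → 1.7714
Σ rows: total corner-gray = 32200  → 18.9567 mm³

18.957


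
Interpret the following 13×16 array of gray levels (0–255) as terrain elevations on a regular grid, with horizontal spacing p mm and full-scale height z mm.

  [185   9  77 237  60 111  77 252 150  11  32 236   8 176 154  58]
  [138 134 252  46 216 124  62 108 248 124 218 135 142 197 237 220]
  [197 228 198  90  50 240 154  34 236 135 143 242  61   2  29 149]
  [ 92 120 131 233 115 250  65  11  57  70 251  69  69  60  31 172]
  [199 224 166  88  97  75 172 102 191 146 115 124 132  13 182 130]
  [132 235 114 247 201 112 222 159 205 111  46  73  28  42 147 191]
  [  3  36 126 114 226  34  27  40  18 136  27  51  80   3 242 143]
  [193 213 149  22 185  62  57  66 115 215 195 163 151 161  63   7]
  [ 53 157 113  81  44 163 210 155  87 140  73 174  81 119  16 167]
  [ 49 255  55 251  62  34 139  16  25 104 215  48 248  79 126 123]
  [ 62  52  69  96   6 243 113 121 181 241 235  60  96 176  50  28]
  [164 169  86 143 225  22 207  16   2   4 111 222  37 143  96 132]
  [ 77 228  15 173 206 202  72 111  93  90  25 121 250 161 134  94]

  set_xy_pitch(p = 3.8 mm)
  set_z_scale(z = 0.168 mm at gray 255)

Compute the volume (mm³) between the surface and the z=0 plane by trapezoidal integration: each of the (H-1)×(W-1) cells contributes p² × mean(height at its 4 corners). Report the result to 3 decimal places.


209.923

height_mm = gray/255 × 0.168; cell vol = 3.8² × mean(4 corners)
unit = 3.8² × 0.168 / (4×255) = 0.00237835 mm³ per gray-sum
row 0: Σ corner-gray over 15 cells = 8267  → 19.6618
row 1: Σ corner-gray over 15 cells = 8874  → 21.1055
row 2: Σ corner-gray over 15 cells = 7358  → 17.4999
row 3: Σ corner-gray over 15 cells = 7311  → 17.3881
row 4: Σ corner-gray over 15 cells = 8190  → 19.4787
row 5: Σ corner-gray over 15 cells = 6673  → 15.8707
row 6: Σ corner-gray over 15 cells = 6300  → 14.9836
row 7: Σ corner-gray over 15 cells = 7280  → 17.3144
row 8: Σ corner-gray over 15 cells = 6932  → 16.4867
row 9: Σ corner-gray over 15 cells = 7054  → 16.7769
row 10: Σ corner-gray over 15 cells = 6830  → 16.2442
row 11: Σ corner-gray over 15 cells = 7195  → 17.1122
Σ rows: total corner-gray = 88264  → 209.9229 mm³


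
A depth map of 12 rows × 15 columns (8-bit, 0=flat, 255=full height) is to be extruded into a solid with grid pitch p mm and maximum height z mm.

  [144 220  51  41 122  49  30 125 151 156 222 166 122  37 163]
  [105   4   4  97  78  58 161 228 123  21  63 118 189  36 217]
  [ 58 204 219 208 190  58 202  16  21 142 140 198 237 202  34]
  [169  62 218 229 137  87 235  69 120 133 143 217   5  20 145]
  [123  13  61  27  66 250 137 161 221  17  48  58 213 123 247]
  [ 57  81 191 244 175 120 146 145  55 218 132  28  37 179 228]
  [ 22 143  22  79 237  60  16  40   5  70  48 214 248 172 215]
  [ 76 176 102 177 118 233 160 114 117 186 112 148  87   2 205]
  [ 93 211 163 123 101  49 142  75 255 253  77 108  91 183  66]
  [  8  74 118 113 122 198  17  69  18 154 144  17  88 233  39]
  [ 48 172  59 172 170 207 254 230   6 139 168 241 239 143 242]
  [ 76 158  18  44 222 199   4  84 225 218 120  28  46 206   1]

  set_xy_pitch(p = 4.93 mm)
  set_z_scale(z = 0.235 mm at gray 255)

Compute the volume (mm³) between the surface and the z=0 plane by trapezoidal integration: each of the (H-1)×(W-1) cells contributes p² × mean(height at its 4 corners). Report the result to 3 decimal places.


433.335

height_mm = gray/255 × 0.235; cell vol = 4.93² × mean(4 corners)
unit = 4.93² × 0.235 / (4×255) = 0.00559966 mm³ per gray-sum
row 0: Σ corner-gray over 14 cells = 5973  → 33.4468
row 1: Σ corner-gray over 14 cells = 6848  → 38.3465
row 2: Σ corner-gray over 14 cells = 7830  → 43.8453
row 3: Σ corner-gray over 14 cells = 6824  → 38.2121
row 4: Σ corner-gray over 14 cells = 6947  → 38.9008
row 5: Σ corner-gray over 14 cells = 6732  → 37.6969
row 6: Σ corner-gray over 14 cells = 6690  → 37.4617
row 7: Σ corner-gray over 14 cells = 7566  → 42.3670
row 8: Σ corner-gray over 14 cells = 6598  → 36.9465
row 9: Σ corner-gray over 14 cells = 7467  → 41.8126
row 10: Σ corner-gray over 14 cells = 7911  → 44.2989
Σ rows: total corner-gray = 77386  → 433.3352 mm³


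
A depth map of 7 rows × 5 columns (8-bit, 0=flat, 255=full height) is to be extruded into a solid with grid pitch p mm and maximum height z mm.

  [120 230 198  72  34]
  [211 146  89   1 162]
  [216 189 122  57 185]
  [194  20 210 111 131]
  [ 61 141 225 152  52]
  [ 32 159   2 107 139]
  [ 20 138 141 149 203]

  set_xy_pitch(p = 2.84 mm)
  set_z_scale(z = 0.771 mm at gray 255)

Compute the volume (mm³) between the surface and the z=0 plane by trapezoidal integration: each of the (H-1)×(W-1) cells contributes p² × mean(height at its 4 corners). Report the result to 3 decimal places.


72.690

height_mm = gray/255 × 0.771; cell vol = 2.84² × mean(4 corners)
unit = 2.84² × 0.771 / (4×255) = 0.00609664 mm³ per gray-sum
row 0: Σ corner-gray over 4 cells = 1999  → 12.1872
row 1: Σ corner-gray over 4 cells = 1982  → 12.0835
row 2: Σ corner-gray over 4 cells = 2144  → 13.0712
row 3: Σ corner-gray over 4 cells = 2156  → 13.1444
row 4: Σ corner-gray over 4 cells = 1856  → 11.3154
row 5: Σ corner-gray over 4 cells = 1786  → 10.8886
Σ rows: total corner-gray = 11923  → 72.6903 mm³


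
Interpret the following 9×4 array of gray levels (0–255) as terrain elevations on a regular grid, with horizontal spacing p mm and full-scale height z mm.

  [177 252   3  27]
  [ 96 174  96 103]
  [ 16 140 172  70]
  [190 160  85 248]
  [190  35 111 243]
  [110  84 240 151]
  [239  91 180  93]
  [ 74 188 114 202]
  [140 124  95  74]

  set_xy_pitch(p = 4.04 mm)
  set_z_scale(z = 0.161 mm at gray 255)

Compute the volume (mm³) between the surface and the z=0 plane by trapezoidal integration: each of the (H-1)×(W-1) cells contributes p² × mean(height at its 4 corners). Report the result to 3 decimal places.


height_mm = gray/255 × 0.161; cell vol = 4.04² × mean(4 corners)
unit = 4.04² × 0.161 / (4×255) = 0.00257625 mm³ per gray-sum
row 0: Σ corner-gray over 3 cells = 1453  → 3.7433
row 1: Σ corner-gray over 3 cells = 1449  → 3.7330
row 2: Σ corner-gray over 3 cells = 1638  → 4.2199
row 3: Σ corner-gray over 3 cells = 1653  → 4.2585
row 4: Σ corner-gray over 3 cells = 1634  → 4.2096
row 5: Σ corner-gray over 3 cells = 1783  → 4.5935
row 6: Σ corner-gray over 3 cells = 1754  → 4.5187
row 7: Σ corner-gray over 3 cells = 1532  → 3.9468
Σ rows: total corner-gray = 12896  → 33.2234 mm³

33.223


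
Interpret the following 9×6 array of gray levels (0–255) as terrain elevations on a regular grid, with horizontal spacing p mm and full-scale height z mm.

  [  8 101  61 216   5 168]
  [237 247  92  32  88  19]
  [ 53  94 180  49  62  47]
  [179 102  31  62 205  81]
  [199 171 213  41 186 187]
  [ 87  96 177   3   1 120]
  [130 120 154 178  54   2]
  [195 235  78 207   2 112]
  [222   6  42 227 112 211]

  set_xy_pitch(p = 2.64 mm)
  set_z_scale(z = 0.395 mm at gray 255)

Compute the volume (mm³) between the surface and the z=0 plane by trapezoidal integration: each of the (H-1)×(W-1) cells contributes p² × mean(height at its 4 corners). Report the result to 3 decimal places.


height_mm = gray/255 × 0.395; cell vol = 2.64² × mean(4 corners)
unit = 2.64² × 0.395 / (4×255) = 0.00269901 mm³ per gray-sum
row 0: Σ corner-gray over 5 cells = 2116  → 5.7111
row 1: Σ corner-gray over 5 cells = 2044  → 5.5168
row 2: Σ corner-gray over 5 cells = 1930  → 5.2091
row 3: Σ corner-gray over 5 cells = 2668  → 7.2010
row 4: Σ corner-gray over 5 cells = 2369  → 6.3940
row 5: Σ corner-gray over 5 cells = 1905  → 5.1416
row 6: Σ corner-gray over 5 cells = 2495  → 6.7340
row 7: Σ corner-gray over 5 cells = 2558  → 6.9041
Σ rows: total corner-gray = 18085  → 48.8116 mm³

48.812


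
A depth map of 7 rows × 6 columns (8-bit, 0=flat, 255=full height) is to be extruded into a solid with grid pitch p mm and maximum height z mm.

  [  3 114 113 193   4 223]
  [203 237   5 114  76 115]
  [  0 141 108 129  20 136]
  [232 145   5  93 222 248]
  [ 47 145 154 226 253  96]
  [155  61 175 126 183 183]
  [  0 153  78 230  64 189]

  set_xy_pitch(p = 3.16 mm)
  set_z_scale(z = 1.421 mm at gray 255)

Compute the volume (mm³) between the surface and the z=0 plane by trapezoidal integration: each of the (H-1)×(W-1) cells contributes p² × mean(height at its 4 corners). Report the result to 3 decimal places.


217.225

height_mm = gray/255 × 1.421; cell vol = 3.16² × mean(4 corners)
unit = 3.16² × 1.421 / (4×255) = 0.0139113 mm³ per gray-sum
row 0: Σ corner-gray over 5 cells = 2256  → 31.3839
row 1: Σ corner-gray over 5 cells = 2114  → 29.4085
row 2: Σ corner-gray over 5 cells = 2342  → 32.5803
row 3: Σ corner-gray over 5 cells = 3109  → 43.2503
row 4: Σ corner-gray over 5 cells = 3127  → 43.5007
row 5: Σ corner-gray over 5 cells = 2667  → 37.1015
Σ rows: total corner-gray = 15615  → 217.2251 mm³


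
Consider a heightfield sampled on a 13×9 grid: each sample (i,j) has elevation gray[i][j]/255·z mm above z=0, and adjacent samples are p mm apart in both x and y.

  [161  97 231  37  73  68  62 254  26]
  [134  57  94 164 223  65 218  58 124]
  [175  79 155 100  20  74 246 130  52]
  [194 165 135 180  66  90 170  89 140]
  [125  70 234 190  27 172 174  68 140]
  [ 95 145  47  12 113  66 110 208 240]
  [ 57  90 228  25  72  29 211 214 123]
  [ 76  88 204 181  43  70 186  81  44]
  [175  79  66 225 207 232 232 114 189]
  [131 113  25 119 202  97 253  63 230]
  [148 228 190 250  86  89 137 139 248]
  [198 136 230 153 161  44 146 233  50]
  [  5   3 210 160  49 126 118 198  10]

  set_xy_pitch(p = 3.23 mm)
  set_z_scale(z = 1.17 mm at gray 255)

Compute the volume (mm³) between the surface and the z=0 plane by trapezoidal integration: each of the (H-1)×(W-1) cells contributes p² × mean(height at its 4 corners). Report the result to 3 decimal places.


height_mm = gray/255 × 1.17; cell vol = 3.23² × mean(4 corners)
unit = 3.23² × 1.17 / (4×255) = 0.0119671 mm³ per gray-sum
row 0: Σ corner-gray over 8 cells = 3847  → 46.0376
row 1: Σ corner-gray over 8 cells = 3851  → 46.0855
row 2: Σ corner-gray over 8 cells = 3959  → 47.3779
row 3: Σ corner-gray over 8 cells = 4259  → 50.9681
row 4: Σ corner-gray over 8 cells = 3872  → 46.3368
row 5: Σ corner-gray over 8 cells = 3655  → 43.7399
row 6: Σ corner-gray over 8 cells = 3744  → 44.8050
row 7: Σ corner-gray over 8 cells = 4500  → 53.8522
row 8: Σ corner-gray over 8 cells = 4779  → 57.1910
row 9: Σ corner-gray over 8 cells = 4739  → 56.7123
row 10: Σ corner-gray over 8 cells = 5088  → 60.8889
row 11: Σ corner-gray over 8 cells = 4197  → 50.2261
Σ rows: total corner-gray = 50490  → 604.2214 mm³

604.221


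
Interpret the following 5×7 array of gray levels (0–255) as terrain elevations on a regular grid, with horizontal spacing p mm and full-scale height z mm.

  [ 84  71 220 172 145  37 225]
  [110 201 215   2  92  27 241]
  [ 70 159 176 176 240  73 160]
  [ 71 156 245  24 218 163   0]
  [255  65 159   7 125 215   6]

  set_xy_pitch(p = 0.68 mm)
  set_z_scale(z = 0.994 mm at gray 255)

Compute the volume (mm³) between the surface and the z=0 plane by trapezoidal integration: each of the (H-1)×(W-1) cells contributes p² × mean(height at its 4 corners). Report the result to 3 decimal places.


5.846

height_mm = gray/255 × 0.994; cell vol = 0.68² × mean(4 corners)
unit = 0.68² × 0.994 / (4×255) = 0.000450613 mm³ per gray-sum
row 0: Σ corner-gray over 6 cells = 3024  → 1.3627
row 1: Σ corner-gray over 6 cells = 3303  → 1.4884
row 2: Σ corner-gray over 6 cells = 3561  → 1.6046
row 3: Σ corner-gray over 6 cells = 3086  → 1.3906
Σ rows: total corner-gray = 12974  → 5.8463 mm³


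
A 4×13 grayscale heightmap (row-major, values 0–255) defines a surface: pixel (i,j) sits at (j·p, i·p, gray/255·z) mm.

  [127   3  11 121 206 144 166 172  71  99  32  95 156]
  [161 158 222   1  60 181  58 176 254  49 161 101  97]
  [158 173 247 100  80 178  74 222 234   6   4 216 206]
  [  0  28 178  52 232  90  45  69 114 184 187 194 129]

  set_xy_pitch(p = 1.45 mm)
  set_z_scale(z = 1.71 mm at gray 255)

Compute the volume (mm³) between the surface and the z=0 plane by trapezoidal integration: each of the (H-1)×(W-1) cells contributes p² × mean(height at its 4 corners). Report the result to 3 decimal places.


65.074

height_mm = gray/255 × 1.71; cell vol = 1.45² × mean(4 corners)
unit = 1.45² × 1.71 / (4×255) = 0.00352478 mm³ per gray-sum
row 0: Σ corner-gray over 12 cells = 5623  → 19.8198
row 1: Σ corner-gray over 12 cells = 6532  → 23.0239
row 2: Σ corner-gray over 12 cells = 6307  → 22.2308
Σ rows: total corner-gray = 18462  → 65.0745 mm³


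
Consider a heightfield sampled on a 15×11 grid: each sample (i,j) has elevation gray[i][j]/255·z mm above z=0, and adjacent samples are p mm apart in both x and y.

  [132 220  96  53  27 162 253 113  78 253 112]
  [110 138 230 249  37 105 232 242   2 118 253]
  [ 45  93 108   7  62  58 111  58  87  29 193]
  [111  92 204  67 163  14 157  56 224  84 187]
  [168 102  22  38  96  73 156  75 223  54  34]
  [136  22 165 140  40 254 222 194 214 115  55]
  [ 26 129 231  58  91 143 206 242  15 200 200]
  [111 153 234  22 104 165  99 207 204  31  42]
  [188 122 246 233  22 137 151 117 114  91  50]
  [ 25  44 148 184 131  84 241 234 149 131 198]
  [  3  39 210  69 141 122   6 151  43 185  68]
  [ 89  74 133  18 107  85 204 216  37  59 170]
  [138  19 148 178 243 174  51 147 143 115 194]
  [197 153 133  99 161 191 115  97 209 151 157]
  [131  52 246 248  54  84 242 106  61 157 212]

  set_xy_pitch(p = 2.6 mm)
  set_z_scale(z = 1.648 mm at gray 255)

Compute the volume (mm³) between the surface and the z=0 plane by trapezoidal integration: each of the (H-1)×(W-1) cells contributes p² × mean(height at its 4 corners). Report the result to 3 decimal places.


775.214

height_mm = gray/255 × 1.648; cell vol = 2.6² × mean(4 corners)
unit = 2.6² × 1.648 / (4×255) = 0.010922 mm³ per gray-sum
row 0: Σ corner-gray over 10 cells = 5823  → 63.5990
row 1: Σ corner-gray over 10 cells = 4533  → 49.5096
row 2: Σ corner-gray over 10 cells = 3884  → 42.4212
row 3: Σ corner-gray over 10 cells = 4300  → 46.9648
row 4: Σ corner-gray over 10 cells = 4803  → 52.4586
row 5: Σ corner-gray over 10 cells = 5779  → 63.1185
row 6: Σ corner-gray over 10 cells = 5447  → 59.4923
row 7: Σ corner-gray over 10 cells = 5295  → 57.8322
row 8: Σ corner-gray over 10 cells = 5619  → 61.3709
row 9: Σ corner-gray over 10 cells = 4918  → 53.7146
row 10: Σ corner-gray over 10 cells = 4128  → 45.0862
row 11: Σ corner-gray over 10 cells = 4893  → 53.4415
row 12: Σ corner-gray over 10 cells = 5740  → 62.6925
row 13: Σ corner-gray over 10 cells = 5815  → 63.5117
Σ rows: total corner-gray = 70977  → 775.2136 mm³


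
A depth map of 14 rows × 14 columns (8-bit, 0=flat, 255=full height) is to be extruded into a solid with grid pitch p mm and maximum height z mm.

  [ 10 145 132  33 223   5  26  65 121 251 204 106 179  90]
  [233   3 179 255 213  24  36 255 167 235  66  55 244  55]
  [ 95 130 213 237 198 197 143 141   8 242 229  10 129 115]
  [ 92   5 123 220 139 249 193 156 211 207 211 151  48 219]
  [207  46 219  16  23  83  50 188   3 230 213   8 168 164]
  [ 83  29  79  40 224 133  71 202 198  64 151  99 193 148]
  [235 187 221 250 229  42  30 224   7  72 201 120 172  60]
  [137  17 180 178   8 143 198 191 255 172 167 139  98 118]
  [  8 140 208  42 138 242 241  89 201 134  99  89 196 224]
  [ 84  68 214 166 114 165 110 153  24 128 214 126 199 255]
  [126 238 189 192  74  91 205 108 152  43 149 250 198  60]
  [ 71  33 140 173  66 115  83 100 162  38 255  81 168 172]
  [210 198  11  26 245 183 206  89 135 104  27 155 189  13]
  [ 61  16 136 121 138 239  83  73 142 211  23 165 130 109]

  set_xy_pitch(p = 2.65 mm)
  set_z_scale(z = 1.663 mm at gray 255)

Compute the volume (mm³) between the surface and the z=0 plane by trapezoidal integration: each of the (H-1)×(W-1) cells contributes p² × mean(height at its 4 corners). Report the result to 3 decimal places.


height_mm = gray/255 × 1.663; cell vol = 2.65² × mean(4 corners)
unit = 2.65² × 1.663 / (4×255) = 0.0114494 mm³ per gray-sum
row 0: Σ corner-gray over 13 cells = 6832  → 78.2225
row 1: Σ corner-gray over 13 cells = 7716  → 88.3438
row 2: Σ corner-gray over 13 cells = 8101  → 92.7518
row 3: Σ corner-gray over 13 cells = 7002  → 80.1689
row 4: Σ corner-gray over 13 cells = 6062  → 69.4064
row 5: Σ corner-gray over 13 cells = 7002  → 80.1689
row 6: Σ corner-gray over 13 cells = 7552  → 86.4661
row 7: Σ corner-gray over 13 cells = 7617  → 87.2103
row 8: Σ corner-gray over 13 cells = 7571  → 86.6836
row 9: Σ corner-gray over 13 cells = 7665  → 87.7599
row 10: Σ corner-gray over 13 cells = 7035  → 80.5467
row 11: Σ corner-gray over 13 cells = 6430  → 73.6198
row 12: Σ corner-gray over 13 cells = 6483  → 74.2266
Σ rows: total corner-gray = 93068  → 1065.5755 mm³

1065.575


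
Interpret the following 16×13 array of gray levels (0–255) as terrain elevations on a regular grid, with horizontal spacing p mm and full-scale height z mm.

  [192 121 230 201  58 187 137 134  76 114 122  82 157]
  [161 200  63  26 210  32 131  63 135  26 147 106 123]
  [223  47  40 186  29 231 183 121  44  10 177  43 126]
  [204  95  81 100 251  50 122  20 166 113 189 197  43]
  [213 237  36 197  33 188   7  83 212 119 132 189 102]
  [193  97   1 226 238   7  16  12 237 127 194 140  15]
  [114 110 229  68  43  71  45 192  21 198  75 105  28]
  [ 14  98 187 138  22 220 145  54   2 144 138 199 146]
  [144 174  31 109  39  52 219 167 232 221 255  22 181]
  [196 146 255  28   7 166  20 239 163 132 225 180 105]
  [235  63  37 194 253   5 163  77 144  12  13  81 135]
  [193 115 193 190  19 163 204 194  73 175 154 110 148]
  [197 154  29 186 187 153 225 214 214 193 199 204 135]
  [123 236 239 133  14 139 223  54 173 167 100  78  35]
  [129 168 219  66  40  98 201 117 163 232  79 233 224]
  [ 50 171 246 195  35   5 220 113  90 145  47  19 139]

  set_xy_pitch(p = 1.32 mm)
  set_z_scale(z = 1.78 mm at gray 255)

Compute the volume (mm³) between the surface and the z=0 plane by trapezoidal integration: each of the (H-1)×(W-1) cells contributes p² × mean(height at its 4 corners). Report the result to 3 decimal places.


height_mm = gray/255 × 1.78; cell vol = 1.32² × mean(4 corners)
unit = 1.32² × 1.78 / (4×255) = 0.00304066 mm³ per gray-sum
row 0: Σ corner-gray over 12 cells = 5835  → 17.7422
row 1: Σ corner-gray over 12 cells = 5133  → 15.6077
row 2: Σ corner-gray over 12 cells = 5586  → 16.9851
row 3: Σ corner-gray over 12 cells = 6196  → 18.8399
row 4: Σ corner-gray over 12 cells = 5979  → 18.1801
row 5: Σ corner-gray over 12 cells = 5254  → 15.9756
row 6: Σ corner-gray over 12 cells = 5310  → 16.1459
row 7: Σ corner-gray over 12 cells = 6221  → 18.9159
row 8: Σ corner-gray over 12 cells = 6790  → 20.6461
row 9: Σ corner-gray over 12 cells = 5877  → 17.8700
row 10: Σ corner-gray over 12 cells = 5975  → 18.1679
row 11: Σ corner-gray over 12 cells = 7769  → 23.6229
row 12: Σ corner-gray over 12 cells = 7518  → 22.8597
row 13: Σ corner-gray over 12 cells = 6855  → 20.8437
row 14: Σ corner-gray over 12 cells = 6346  → 19.2960
Σ rows: total corner-gray = 92644  → 281.6988 mm³

281.699


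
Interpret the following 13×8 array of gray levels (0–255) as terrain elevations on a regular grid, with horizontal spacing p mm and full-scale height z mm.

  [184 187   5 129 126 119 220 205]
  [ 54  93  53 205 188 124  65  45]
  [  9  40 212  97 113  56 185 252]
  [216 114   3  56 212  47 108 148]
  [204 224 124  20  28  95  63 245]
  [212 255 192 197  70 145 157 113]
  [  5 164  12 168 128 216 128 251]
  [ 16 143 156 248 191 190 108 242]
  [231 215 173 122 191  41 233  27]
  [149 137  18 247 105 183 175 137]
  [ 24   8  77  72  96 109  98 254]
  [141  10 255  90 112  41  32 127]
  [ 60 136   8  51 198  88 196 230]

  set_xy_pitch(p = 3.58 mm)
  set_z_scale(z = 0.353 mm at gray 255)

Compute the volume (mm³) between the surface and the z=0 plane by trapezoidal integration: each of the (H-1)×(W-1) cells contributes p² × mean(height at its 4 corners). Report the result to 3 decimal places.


height_mm = gray/255 × 0.353; cell vol = 3.58² × mean(4 corners)
unit = 3.58² × 0.353 / (4×255) = 0.00443548 mm³ per gray-sum
row 0: Σ corner-gray over 7 cells = 3516  → 15.5951
row 1: Σ corner-gray over 7 cells = 3222  → 14.2911
row 2: Σ corner-gray over 7 cells = 3111  → 13.7988
row 3: Σ corner-gray over 7 cells = 3001  → 13.3109
row 4: Σ corner-gray over 7 cells = 3914  → 17.3605
row 5: Σ corner-gray over 7 cells = 4245  → 18.8286
row 6: Σ corner-gray over 7 cells = 4218  → 18.7089
row 7: Σ corner-gray over 7 cells = 4538  → 20.1282
row 8: Σ corner-gray over 7 cells = 4224  → 18.7355
row 9: Σ corner-gray over 7 cells = 3214  → 14.2556
row 10: Σ corner-gray over 7 cells = 2546  → 11.2927
row 11: Σ corner-gray over 7 cells = 2992  → 13.2710
Σ rows: total corner-gray = 42741  → 189.5768 mm³

189.577


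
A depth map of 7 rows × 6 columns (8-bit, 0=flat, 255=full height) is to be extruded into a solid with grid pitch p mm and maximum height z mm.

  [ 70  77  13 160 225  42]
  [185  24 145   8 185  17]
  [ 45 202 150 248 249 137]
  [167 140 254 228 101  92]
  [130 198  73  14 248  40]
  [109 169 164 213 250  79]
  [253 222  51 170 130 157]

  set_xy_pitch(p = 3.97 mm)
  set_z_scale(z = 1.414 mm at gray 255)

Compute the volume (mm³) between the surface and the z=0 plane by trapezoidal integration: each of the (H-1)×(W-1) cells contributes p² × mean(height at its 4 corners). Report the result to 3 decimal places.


386.114

height_mm = gray/255 × 1.414; cell vol = 3.97² × mean(4 corners)
unit = 3.97² × 1.414 / (4×255) = 0.0218489 mm³ per gray-sum
row 0: Σ corner-gray over 5 cells = 1988  → 43.4357
row 1: Σ corner-gray over 5 cells = 2806  → 61.3081
row 2: Σ corner-gray over 5 cells = 3585  → 78.3284
row 3: Σ corner-gray over 5 cells = 2941  → 64.2577
row 4: Σ corner-gray over 5 cells = 3016  → 65.8964
row 5: Σ corner-gray over 5 cells = 3336  → 72.8880
Σ rows: total corner-gray = 17672  → 386.1144 mm³


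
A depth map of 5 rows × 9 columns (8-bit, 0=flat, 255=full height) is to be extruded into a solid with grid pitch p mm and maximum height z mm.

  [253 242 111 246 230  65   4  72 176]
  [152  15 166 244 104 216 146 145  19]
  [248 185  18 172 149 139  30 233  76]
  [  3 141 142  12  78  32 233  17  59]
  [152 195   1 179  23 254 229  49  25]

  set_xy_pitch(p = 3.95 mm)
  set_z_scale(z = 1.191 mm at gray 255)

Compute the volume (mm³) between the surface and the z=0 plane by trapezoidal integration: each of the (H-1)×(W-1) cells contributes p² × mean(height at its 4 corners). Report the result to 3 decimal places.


height_mm = gray/255 × 1.191; cell vol = 3.95² × mean(4 corners)
unit = 3.95² × 1.191 / (4×255) = 0.0182182 mm³ per gray-sum
row 0: Σ corner-gray over 8 cells = 4612  → 84.0224
row 1: Σ corner-gray over 8 cells = 4419  → 80.5063
row 2: Σ corner-gray over 8 cells = 3548  → 64.6382
row 3: Σ corner-gray over 8 cells = 3409  → 62.1059
Σ rows: total corner-gray = 15988  → 291.2728 mm³

291.273
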